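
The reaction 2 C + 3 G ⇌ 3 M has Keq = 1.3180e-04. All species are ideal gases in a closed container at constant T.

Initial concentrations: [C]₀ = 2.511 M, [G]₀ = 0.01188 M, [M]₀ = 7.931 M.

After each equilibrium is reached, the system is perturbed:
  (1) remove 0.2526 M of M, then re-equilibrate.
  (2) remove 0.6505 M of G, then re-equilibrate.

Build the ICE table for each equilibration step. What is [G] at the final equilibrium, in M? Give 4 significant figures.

Q₀ = 4.7189e+07 vs Keq = 1.3180e-04 ⇒ Q>K, reverse
Step 1:
                   C          G          M
  I            2.511    0.01188      7.931
  C            4.458      6.687     -6.687
  E            6.969      6.699      1.244
  solve Keq expr → x = -2.229; check Q = 1.3180e-04
Then remove 0.2526 M of M.
Step 2:
                   C          G          M
  I            6.969      6.699     0.9913
  C          -0.1333       -0.2        0.2
  E            6.836      6.499      1.191
  solve Keq expr → x = 0.06667; check Q = 1.3180e-04
Then remove 0.6505 M of G.
Step 3:
                   C          G          M
  I            6.836      5.849      1.191
  C          0.06339    0.09508   -0.09508
  E            6.899      5.944      1.096
  solve Keq expr → x = -0.03169; check Q = 1.3180e-04

[G]_eq = 5.944 M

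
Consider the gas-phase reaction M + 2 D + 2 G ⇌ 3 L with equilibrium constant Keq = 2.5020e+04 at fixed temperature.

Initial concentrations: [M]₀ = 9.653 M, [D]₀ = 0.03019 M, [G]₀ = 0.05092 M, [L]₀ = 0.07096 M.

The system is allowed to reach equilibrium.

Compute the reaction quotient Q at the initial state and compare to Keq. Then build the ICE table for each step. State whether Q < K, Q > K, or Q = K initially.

Q₀ = 15.66 vs Keq = 2.5020e+04 ⇒ Q<K, forward
Step 1:
                  M         D         G         L
  Initial     9.653   0.03019   0.05092   0.07096
  Change   -0.01351  -0.02702  -0.02702   0.04053
  Equil       9.639  0.003171    0.0239    0.1115
  solve Keq expr → x = 0.01351; check Q = 2.5020e+04

Q₀ = 15.66; Q < K (proceeds forward)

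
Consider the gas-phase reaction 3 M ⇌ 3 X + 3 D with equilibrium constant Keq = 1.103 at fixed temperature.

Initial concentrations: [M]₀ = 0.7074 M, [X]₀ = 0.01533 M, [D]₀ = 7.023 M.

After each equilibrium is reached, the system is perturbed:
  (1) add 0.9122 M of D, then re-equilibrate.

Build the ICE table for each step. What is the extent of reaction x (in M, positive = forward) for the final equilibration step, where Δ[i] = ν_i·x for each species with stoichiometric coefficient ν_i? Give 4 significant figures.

x = -0.003059 M

Q₀ = 0.003525 vs Keq = 1.103 ⇒ Q<K, forward
Step 1:
                   M          X          D
  init        0.7074    0.01533      7.023
  Δ         -0.07649    0.07649    0.07649
  eq          0.6309    0.09182      7.099
  solve Keq expr → x = 0.0255; check Q = 1.103
Then add 0.9122 M of D.
Step 2:
                   M          X          D
  init        0.6309    0.09182      8.012
  Δ         0.009176  -0.009176  -0.009176
  eq          0.6401    0.08264      8.003
  solve Keq expr → x = -0.003059; check Q = 1.103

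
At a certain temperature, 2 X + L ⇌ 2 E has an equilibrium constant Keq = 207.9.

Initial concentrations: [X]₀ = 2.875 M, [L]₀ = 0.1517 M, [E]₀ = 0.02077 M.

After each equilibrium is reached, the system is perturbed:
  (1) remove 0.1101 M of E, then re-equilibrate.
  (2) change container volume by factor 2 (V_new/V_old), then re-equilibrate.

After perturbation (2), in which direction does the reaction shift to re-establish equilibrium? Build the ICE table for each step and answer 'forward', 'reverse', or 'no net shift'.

Direction: reverse

Q₀ = 3.4404e-04 vs Keq = 207.9 ⇒ Q<K, forward
Step 1:
                  X         L         E
  Initial     2.875    0.1517   0.02077
  Change    -0.3032   -0.1516    0.3032
  Equil       2.572 7.6353e-05     0.324
  solve Keq expr → x = 0.1516; check Q = 207.9
Then remove 0.1101 M of E.
Step 2:
                  X         L         E
  Initial     2.572 7.6353e-05    0.2139
  Change  -8.6088e-05 -4.3044e-05 8.6088e-05
  Equil       2.572 3.3309e-05     0.214
  solve Keq expr → x = 4.3044e-05; check Q = 207.9
Then change container volume by factor 2 (V_new/V_old).
Step 3:
                  X         L         E
  Initial     1.286 1.6654e-05     0.107
  Change  3.3264e-05 1.6632e-05 -3.3264e-05
  Equil       1.286 3.3286e-05     0.107
  solve Keq expr → x = -1.6632e-05; check Q = 207.9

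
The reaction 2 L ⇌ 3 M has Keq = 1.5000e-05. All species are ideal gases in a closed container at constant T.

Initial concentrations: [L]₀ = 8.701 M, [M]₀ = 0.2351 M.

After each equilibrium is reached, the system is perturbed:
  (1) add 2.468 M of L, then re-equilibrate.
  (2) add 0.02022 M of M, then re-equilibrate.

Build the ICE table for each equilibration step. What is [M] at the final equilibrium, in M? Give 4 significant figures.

[M]_eq = 0.1239 M

Q₀ = 1.7164e-04 vs Keq = 1.5000e-05 ⇒ Q>K, reverse
Step 1:
                    L           M
  init          8.701      0.2351
  Δ           0.08672     -0.1301
  eq            8.788       0.105
  solve Keq expr → x = -0.04336; check Q = 1.5000e-05
Then add 2.468 M of L.
Step 2:
                    L           M
  init          11.26       0.105
  Δ           -0.0125     0.01875
  eq            11.24      0.1238
  solve Keq expr → x = 0.00625; check Q = 1.5000e-05
Then add 0.02022 M of M.
Step 3:
                    L           M
  init          11.24       0.144
  Δ           0.01341    -0.02012
  eq            11.26      0.1239
  solve Keq expr → x = -0.006707; check Q = 1.5000e-05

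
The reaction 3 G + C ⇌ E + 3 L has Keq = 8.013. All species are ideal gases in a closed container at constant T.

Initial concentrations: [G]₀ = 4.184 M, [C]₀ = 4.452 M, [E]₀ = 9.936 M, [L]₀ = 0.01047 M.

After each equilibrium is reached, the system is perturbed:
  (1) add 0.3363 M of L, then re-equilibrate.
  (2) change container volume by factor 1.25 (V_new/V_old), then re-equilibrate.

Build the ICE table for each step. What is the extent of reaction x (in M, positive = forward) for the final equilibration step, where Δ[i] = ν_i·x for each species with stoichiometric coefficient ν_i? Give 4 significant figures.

Q₀ = 3.4972e-08 vs Keq = 8.013 ⇒ Q<K, forward
Step 1:
                   G          C          E          L
  Initial      4.184      4.452      9.936    0.01047
  Change      -2.433    -0.8109     0.8109      2.433
  Equil        1.751      3.641      10.75      2.443
  solve Keq expr → x = 0.8109; check Q = 8.013
Then add 0.3363 M of L.
Step 2:
                   G          C          E          L
  Initial      1.751      3.641      10.75      2.779
  Change      0.1344     0.0448    -0.0448    -0.1344
  Equil        1.886      3.686       10.7      2.645
  solve Keq expr → x = -0.0448; check Q = 8.013
Then change container volume by factor 1.25 (V_new/V_old).
Step 3:
                   G          C          E          L
  Initial      1.509      2.949      8.562      2.116
  Change           0          0          0          0
  Equil        1.509      2.949      8.562      2.116
  solve Keq expr → x = 0; check Q = 8.013

x = 0 M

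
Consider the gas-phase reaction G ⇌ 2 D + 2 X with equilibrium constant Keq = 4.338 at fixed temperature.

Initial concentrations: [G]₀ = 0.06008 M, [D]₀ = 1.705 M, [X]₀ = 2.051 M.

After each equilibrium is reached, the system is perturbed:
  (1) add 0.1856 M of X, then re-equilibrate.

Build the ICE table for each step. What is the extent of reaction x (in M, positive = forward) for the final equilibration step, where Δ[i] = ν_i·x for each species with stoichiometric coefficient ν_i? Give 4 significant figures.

x = -0.02834 M

Q₀ = 203.5 vs Keq = 4.338 ⇒ Q>K, reverse
Step 1:
                    G           D           X
  init        0.06008       1.705       2.051
  Δ            0.3538     -0.7076     -0.7076
  eq           0.4139      0.9974       1.343
  solve Keq expr → x = -0.3538; check Q = 4.338
Then add 0.1856 M of X.
Step 2:
                    G           D           X
  init         0.4139      0.9974       1.529
  Δ           0.02834    -0.05669    -0.05669
  eq           0.4422      0.9407       1.472
  solve Keq expr → x = -0.02834; check Q = 4.338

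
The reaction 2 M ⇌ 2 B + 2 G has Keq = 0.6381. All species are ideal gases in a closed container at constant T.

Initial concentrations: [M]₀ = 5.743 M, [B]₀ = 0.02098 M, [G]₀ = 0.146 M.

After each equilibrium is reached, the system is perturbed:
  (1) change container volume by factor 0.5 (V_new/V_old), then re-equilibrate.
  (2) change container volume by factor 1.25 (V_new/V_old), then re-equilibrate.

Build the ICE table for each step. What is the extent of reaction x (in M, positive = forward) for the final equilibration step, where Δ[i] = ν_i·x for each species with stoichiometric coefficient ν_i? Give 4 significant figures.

Q₀ = 2.8447e-07 vs Keq = 0.6381 ⇒ Q<K, forward
Step 1:
                   M          B          G
  init         5.743    0.02098      0.146
  Δ           -1.712      1.712      1.712
  eq           4.031      1.733      1.858
  solve Keq expr → x = 0.856; check Q = 0.6381
Then change container volume by factor 0.5 (V_new/V_old).
Step 2:
                   M          B          G
  init         8.062      3.466      3.716
  Δ           0.9109    -0.9109    -0.9109
  eq           8.973      2.555      2.805
  solve Keq expr → x = -0.4554; check Q = 0.6381
Then change container volume by factor 1.25 (V_new/V_old).
Step 3:
                   M          B          G
  init         7.178      2.044      2.244
  Δ          -0.2162     0.2162     0.2162
  eq           6.962       2.26       2.46
  solve Keq expr → x = 0.1081; check Q = 0.6381

x = 0.1081 M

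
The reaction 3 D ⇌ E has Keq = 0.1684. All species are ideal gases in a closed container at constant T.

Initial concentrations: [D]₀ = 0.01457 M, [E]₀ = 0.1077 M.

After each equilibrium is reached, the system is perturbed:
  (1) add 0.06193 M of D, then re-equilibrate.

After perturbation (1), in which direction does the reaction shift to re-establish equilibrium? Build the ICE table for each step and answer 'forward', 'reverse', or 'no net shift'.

Q₀ = 3.4821e+04 vs Keq = 0.1684 ⇒ Q>K, reverse
Step 1:
                    D           E
  init        0.01457      0.1077
  Δ            0.3064     -0.1021
  eq            0.321    0.005568
  solve Keq expr → x = -0.1021; check Q = 0.1684
Then add 0.06193 M of D.
Step 2:
                    D           E
  init         0.3829    0.005568
  Δ         -0.009579    0.003193
  eq           0.3733    0.008761
  solve Keq expr → x = 0.003193; check Q = 0.1684

Direction: forward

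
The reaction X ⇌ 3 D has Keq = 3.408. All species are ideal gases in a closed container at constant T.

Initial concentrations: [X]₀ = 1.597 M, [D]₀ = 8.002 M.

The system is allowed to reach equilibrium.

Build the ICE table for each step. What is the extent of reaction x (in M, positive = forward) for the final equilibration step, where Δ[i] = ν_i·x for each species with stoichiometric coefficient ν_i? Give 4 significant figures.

x = -1.906 M

Q₀ = 320.8 vs Keq = 3.408 ⇒ Q>K, reverse
Step 1:
                    X           D
  Initial       1.597       8.002
  Change        1.906      -5.717
  Equil         3.503       2.285
  solve Keq expr → x = -1.906; check Q = 3.408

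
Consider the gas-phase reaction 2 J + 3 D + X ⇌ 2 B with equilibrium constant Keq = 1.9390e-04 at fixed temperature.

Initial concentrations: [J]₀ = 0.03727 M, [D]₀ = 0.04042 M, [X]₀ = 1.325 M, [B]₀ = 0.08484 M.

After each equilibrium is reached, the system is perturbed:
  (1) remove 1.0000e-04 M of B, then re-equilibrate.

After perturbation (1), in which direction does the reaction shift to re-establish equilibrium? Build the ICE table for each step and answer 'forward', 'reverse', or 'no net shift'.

Q₀ = 5.9221e+04 vs Keq = 1.9390e-04 ⇒ Q>K, reverse
Step 1:
                  J         D         X         B
  init      0.03727   0.04042     1.325   0.08484
  Δ          0.0847    0.1271   0.04235   -0.0847
  eq          0.122    0.1675     1.367 1.3612e-04
  solve Keq expr → x = -0.04235; check Q = 1.9390e-04
Then remove 1.0000e-04 M of B.
Step 2:
                  J         D         X         B
  init        0.122    0.1675     1.367 3.6121e-05
  Δ       -9.9704e-05 -1.4956e-04 -4.9852e-05 9.9704e-05
  eq         0.1219    0.1673     1.367 1.3582e-04
  solve Keq expr → x = 4.9852e-05; check Q = 1.9390e-04

Direction: forward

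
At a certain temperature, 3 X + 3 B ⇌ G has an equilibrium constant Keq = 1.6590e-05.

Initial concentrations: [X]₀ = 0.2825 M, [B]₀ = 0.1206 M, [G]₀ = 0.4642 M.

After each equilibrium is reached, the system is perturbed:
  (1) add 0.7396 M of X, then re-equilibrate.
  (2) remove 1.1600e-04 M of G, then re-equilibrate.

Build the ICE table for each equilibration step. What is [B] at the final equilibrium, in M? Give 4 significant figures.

[B]_eq = 1.51 M

Q₀ = 1.1738e+04 vs Keq = 1.6590e-05 ⇒ Q>K, reverse
Step 1:
                  X         B         G
  Initial    0.2825    0.1206    0.4642
  Change      1.392     1.392   -0.4639
  Equil       1.674     1.512 2.6936e-04
  solve Keq expr → x = -0.4639; check Q = 1.6590e-05
Then add 0.7396 M of X.
Step 2:
                  X         B         G
  Initial     2.414     1.512 2.6936e-04
  Change  -0.001601 -0.001601 5.3370e-04
  Equil       2.412     1.511 8.0306e-04
  solve Keq expr → x = 5.3370e-04; check Q = 1.6590e-05
Then remove 1.1600e-04 M of G.
Step 3:
                  X         B         G
  Initial     2.412     1.511 6.8706e-04
  Change  -3.4531e-04 -3.4531e-04 1.1510e-04
  Equil       2.412      1.51 8.0217e-04
  solve Keq expr → x = 1.1510e-04; check Q = 1.6590e-05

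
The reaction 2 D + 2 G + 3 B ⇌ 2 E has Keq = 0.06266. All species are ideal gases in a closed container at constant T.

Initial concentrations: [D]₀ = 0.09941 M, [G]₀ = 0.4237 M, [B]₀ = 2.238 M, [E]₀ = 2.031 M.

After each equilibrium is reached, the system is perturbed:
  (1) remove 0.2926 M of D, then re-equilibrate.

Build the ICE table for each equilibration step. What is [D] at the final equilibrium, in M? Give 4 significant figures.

Q₀ = 207.4 vs Keq = 0.06266 ⇒ Q>K, reverse
Step 1:
                  D         G         B         E
  Initial   0.09941    0.4237     2.238     2.031
  Change      0.698     0.698     1.047    -0.698
  Equil      0.7974     1.122     3.285     1.333
  solve Keq expr → x = -0.349; check Q = 0.06266
Then remove 0.2926 M of D.
Step 2:
                  D         G         B         E
  Initial    0.5048     1.122     3.285     1.333
  Change     0.1118    0.1118    0.1676   -0.1118
  Equil      0.6166     1.233     3.453     1.221
  solve Keq expr → x = -0.05588; check Q = 0.06266

[D]_eq = 0.6166 M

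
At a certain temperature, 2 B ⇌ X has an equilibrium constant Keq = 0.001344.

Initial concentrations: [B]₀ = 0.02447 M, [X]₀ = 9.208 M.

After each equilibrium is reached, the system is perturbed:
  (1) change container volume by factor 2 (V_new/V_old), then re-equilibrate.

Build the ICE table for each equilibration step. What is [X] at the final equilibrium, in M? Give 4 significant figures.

Q₀ = 1.5378e+04 vs Keq = 0.001344 ⇒ Q>K, reverse
Step 1:
                   B          X
  I          0.02447      9.208
  C            17.58     -8.791
  E            17.61     0.4167
  solve Keq expr → x = -8.791; check Q = 0.001344
Then change container volume by factor 2 (V_new/V_old).
Step 2:
                   B          X
  I            8.804     0.2083
  C           0.1988   -0.09941
  E            9.002     0.1089
  solve Keq expr → x = -0.09941; check Q = 0.001344

[X]_eq = 0.1089 M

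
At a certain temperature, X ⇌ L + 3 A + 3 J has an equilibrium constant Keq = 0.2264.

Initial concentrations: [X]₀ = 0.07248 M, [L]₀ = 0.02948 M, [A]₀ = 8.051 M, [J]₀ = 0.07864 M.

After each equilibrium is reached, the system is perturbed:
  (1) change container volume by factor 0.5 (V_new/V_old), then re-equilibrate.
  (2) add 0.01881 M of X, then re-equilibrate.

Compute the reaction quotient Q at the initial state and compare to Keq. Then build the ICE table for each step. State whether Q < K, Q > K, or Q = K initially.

Q₀ = 0.1032; Q < K (proceeds forward)

Q₀ = 0.1032 vs Keq = 0.2264 ⇒ Q<K, forward
Step 1:
                    X           L           A           J
  I           0.07248     0.02948       8.051     0.07864
  C         -0.005198    0.005198      0.0156      0.0156
  E           0.06728     0.03468       8.067     0.09424
  solve Keq expr → x = 0.005198; check Q = 0.2264
Then change container volume by factor 0.5 (V_new/V_old).
Step 2:
                    X           L           A           J
  I            0.1346     0.06936       16.13      0.1885
  C           0.03988    -0.03988     -0.1196     -0.1196
  E            0.1744     0.02948       16.01     0.06884
  solve Keq expr → x = -0.03988; check Q = 0.2264
Then add 0.01881 M of X.
Step 3:
                    X           L           A           J
  I            0.1932     0.02948       16.01     0.06884
  C       -6.0826e-04  6.0826e-04    0.001825    0.001825
  E            0.1926     0.03009       16.02     0.07067
  solve Keq expr → x = 6.0826e-04; check Q = 0.2264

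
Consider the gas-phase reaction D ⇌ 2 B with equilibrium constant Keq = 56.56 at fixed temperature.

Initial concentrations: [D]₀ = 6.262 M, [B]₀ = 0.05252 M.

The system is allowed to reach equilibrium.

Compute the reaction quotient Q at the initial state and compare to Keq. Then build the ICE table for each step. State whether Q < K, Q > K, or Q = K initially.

Q₀ = 4.4049e-04 vs Keq = 56.56 ⇒ Q<K, forward
Step 1:
                    D           B
  Initial       6.262     0.05252
  Change       -4.689       9.379
  Equil         1.573       9.431
  solve Keq expr → x = 4.689; check Q = 56.56

Q₀ = 4.4049e-04; Q < K (proceeds forward)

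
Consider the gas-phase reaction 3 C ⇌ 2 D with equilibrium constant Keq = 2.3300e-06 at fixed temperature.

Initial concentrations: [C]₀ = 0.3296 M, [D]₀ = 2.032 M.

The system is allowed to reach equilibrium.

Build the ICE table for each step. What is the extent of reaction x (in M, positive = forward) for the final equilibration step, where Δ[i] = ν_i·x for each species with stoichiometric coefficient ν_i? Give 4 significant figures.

Q₀ = 115.3 vs Keq = 2.3300e-06 ⇒ Q>K, reverse
Step 1:
                    C           D
  Initial      0.3296       2.032
  Change        3.034      -2.023
  Equil         3.363    0.009416
  solve Keq expr → x = -1.011; check Q = 2.3300e-06

x = -1.011 M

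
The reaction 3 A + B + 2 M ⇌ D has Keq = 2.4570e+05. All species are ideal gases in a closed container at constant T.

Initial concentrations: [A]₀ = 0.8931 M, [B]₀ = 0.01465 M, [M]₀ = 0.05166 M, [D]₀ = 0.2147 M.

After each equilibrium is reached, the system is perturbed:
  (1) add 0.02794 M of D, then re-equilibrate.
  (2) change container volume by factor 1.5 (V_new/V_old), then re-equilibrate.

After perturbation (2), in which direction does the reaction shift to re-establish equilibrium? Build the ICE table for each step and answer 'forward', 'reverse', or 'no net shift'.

Q₀ = 7709 vs Keq = 2.4570e+05 ⇒ Q<K, forward
Step 1:
                  A         B         M         D
  Initial    0.8931   0.01465   0.05166    0.2147
  Change   -0.03766  -0.01255  -0.02511   0.01255
  Equil      0.8554  0.002096   0.02655    0.2273
  solve Keq expr → x = 0.01255; check Q = 2.4570e+05
Then add 0.02794 M of D.
Step 2:
                  A         B         M         D
  Initial    0.8554  0.002096   0.02655    0.2552
  Change  5.6008e-04 1.8669e-04 3.7338e-04 -1.8669e-04
  Equil       0.856  0.002283   0.02693     0.255
  solve Keq expr → x = -1.8669e-04; check Q = 2.4570e+05
Then change container volume by factor 1.5 (V_new/V_old).
Step 3:
                  A         B         M         D
  Initial    0.5707  0.001522   0.01795      0.17
  Change     0.0113  0.003765  0.007531 -0.003765
  Equil       0.582  0.005287   0.02548    0.1662
  solve Keq expr → x = -0.003765; check Q = 2.4570e+05

Direction: reverse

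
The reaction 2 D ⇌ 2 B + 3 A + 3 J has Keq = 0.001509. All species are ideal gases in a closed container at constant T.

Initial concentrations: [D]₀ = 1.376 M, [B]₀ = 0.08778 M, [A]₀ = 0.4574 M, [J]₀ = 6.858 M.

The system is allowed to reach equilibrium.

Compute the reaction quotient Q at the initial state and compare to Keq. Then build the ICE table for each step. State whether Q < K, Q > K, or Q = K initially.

Q₀ = 0.1256 vs Keq = 0.001509 ⇒ Q>K, reverse
Step 1:
                   D          B          A          J
  Initial      1.376    0.08778     0.4574      6.858
  Change     0.07222   -0.07222    -0.1083    -0.1083
  Equil        1.448    0.01556     0.3491       6.75
  solve Keq expr → x = -0.03611; check Q = 0.001509

Q₀ = 0.1256; Q > K (proceeds reverse)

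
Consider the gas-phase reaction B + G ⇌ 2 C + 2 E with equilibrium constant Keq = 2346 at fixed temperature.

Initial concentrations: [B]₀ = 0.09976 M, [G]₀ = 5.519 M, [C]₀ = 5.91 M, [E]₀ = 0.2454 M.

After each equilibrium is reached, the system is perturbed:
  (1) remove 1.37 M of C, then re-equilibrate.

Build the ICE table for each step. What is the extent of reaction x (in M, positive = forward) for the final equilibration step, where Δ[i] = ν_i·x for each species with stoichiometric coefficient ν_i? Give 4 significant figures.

x = 2.2935e-04 M

Q₀ = 3.82 vs Keq = 2346 ⇒ Q<K, forward
Step 1:
                  B         G         C         E
  init      0.09976     5.519      5.91    0.2454
  Δ        -0.09918  -0.09918    0.1984    0.1984
  eq      5.7789e-04      5.42     6.108    0.4438
  solve Keq expr → x = 0.09918; check Q = 2346
Then remove 1.37 M of C.
Step 2:
                  B         G         C         E
  init    5.7789e-04      5.42     4.738    0.4438
  Δ       -2.2935e-04 -2.2935e-04 4.5870e-04 4.5870e-04
  eq      3.4854e-04      5.42     4.739    0.4442
  solve Keq expr → x = 2.2935e-04; check Q = 2346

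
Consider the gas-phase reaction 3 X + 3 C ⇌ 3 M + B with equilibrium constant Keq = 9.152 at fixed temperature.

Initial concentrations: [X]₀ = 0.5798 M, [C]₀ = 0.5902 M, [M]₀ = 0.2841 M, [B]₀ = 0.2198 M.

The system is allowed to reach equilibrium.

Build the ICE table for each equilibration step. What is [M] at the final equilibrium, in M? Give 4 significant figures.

[M]_eq = 0.4803 M

Q₀ = 0.1258 vs Keq = 9.152 ⇒ Q<K, forward
Step 1:
                    X           C           M           B
  init         0.5798      0.5902      0.2841      0.2198
  Δ           -0.1962     -0.1962      0.1962      0.0654
  eq           0.3836       0.394      0.4803      0.2852
  solve Keq expr → x = 0.0654; check Q = 9.152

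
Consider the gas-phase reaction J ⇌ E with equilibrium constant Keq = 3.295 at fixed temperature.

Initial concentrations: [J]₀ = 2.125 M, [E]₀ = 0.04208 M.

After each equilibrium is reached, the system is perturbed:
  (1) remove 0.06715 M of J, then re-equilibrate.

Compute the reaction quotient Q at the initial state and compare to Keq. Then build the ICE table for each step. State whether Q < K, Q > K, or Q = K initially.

Q₀ = 0.0198; Q < K (proceeds forward)

Q₀ = 0.0198 vs Keq = 3.295 ⇒ Q<K, forward
Step 1:
                    J           E
  I             2.125     0.04208
  C             -1.62        1.62
  E            0.5046       1.663
  solve Keq expr → x = 1.62; check Q = 3.295
Then remove 0.06715 M of J.
Step 2:
                    J           E
  I            0.4374       1.663
  C           0.05152    -0.05152
  E            0.4889       1.611
  solve Keq expr → x = -0.05152; check Q = 3.295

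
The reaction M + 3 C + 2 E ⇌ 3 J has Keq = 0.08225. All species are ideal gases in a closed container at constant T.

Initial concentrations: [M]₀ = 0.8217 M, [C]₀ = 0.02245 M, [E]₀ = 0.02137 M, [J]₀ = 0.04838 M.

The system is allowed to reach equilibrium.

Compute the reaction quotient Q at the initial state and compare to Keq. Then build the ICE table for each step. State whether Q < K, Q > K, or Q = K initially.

Q₀ = 2.6670e+04 vs Keq = 0.08225 ⇒ Q>K, reverse
Step 1:
                    M           C           E           J
  I            0.8217     0.02245     0.02137     0.04838
  C           0.01487      0.0446     0.02973     -0.0446
  E            0.8366     0.06705      0.0511    0.003783
  solve Keq expr → x = -0.01487; check Q = 0.08225

Q₀ = 2.6670e+04; Q > K (proceeds reverse)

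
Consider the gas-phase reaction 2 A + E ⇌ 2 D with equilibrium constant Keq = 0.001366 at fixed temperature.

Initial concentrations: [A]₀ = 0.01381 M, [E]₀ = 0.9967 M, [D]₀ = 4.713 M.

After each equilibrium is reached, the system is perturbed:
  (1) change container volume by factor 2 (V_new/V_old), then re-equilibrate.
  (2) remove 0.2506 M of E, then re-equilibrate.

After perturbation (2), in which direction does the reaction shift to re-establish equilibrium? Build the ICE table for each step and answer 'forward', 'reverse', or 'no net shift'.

Q₀ = 1.1685e+05 vs Keq = 0.001366 ⇒ Q>K, reverse
Step 1:
                    A           E           D
  I           0.01381      0.9967       4.713
  C              4.42        2.21       -4.42
  E             4.433       3.206      0.2934
  solve Keq expr → x = -2.21; check Q = 0.001366
Then change container volume by factor 2 (V_new/V_old).
Step 2:
                    A           E           D
  I             2.217       1.603      0.1467
  C           0.04041     0.02021    -0.04041
  E             2.257       1.623      0.1063
  solve Keq expr → x = -0.02021; check Q = 0.001366
Then remove 0.2506 M of E.
Step 3:
                    A           E           D
  I             2.257       1.373      0.1063
  C          0.008055    0.004027   -0.008055
  E             2.265       1.377     0.09824
  solve Keq expr → x = -0.004027; check Q = 0.001366

Direction: reverse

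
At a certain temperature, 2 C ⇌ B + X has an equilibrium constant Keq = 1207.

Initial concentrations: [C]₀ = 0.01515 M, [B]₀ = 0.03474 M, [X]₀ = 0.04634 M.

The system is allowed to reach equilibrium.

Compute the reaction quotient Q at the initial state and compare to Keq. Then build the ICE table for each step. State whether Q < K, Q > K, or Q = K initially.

Q₀ = 7.014 vs Keq = 1207 ⇒ Q<K, forward
Step 1:
                  C         B         X
  I         0.01515   0.03474   0.04634
  C        -0.01379  0.006897  0.006897
  E        0.001355   0.04164   0.05324
  solve Keq expr → x = 0.006897; check Q = 1207

Q₀ = 7.014; Q < K (proceeds forward)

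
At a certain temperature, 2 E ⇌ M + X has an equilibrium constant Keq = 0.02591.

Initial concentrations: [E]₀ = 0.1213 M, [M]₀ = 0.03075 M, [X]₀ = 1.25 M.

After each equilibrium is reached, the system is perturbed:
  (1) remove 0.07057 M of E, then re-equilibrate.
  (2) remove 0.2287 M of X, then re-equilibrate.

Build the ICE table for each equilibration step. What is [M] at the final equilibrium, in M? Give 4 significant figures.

Q₀ = 2.612 vs Keq = 0.02591 ⇒ Q>K, reverse
Step 1:
                  E         M         X
  init       0.1213   0.03075      1.25
  Δ          0.0601  -0.03005  -0.03005
  eq         0.1814 6.9889e-04      1.22
  solve Keq expr → x = -0.03005; check Q = 0.02591
Then remove 0.07057 M of E.
Step 2:
                  E         M         X
  init       0.1108 6.9889e-04      1.22
  Δ       8.6762e-04 -4.3381e-04 -4.3381e-04
  eq         0.1117 2.6509e-04      1.22
  solve Keq expr → x = -4.3381e-04; check Q = 0.02591
Then remove 0.2287 M of X.
Step 3:
                  E         M         X
  init       0.1117 2.6509e-04    0.9908
  Δ       -1.2092e-04 6.0461e-05 6.0461e-05
  eq         0.1116 3.2555e-04    0.9909
  solve Keq expr → x = 6.0461e-05; check Q = 0.02591

[M]_eq = 3.2555e-04 M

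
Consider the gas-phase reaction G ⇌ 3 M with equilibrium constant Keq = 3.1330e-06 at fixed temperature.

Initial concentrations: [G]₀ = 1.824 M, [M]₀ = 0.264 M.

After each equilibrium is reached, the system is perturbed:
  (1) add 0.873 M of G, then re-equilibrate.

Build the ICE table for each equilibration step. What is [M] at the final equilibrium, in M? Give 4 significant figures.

Q₀ = 0.01009 vs Keq = 3.1330e-06 ⇒ Q>K, reverse
Step 1:
                    G           M
  init          1.824       0.264
  Δ           0.08195     -0.2459
  eq            1.906     0.01814
  solve Keq expr → x = -0.08195; check Q = 3.1330e-06
Then add 0.873 M of G.
Step 2:
                    G           M
  init          2.779     0.01814
  Δ       -8.0932e-04    0.002428
  eq            2.778     0.02057
  solve Keq expr → x = 8.0932e-04; check Q = 3.1330e-06

[M]_eq = 0.02057 M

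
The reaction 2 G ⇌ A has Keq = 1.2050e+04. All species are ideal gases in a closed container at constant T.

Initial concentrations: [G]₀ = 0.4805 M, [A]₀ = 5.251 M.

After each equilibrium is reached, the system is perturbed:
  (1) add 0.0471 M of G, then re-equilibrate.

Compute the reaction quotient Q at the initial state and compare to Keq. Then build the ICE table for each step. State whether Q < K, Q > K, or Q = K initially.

Q₀ = 22.74; Q < K (proceeds forward)

Q₀ = 22.74 vs Keq = 1.2050e+04 ⇒ Q<K, forward
Step 1:
                  G         A
  I          0.4805     5.251
  C         -0.4592    0.2296
  E         0.02133     5.481
  solve Keq expr → x = 0.2296; check Q = 1.2050e+04
Then add 0.0471 M of G.
Step 2:
                  G         A
  I         0.06843     5.481
  C        -0.04705   0.02353
  E         0.02137     5.504
  solve Keq expr → x = 0.02353; check Q = 1.2050e+04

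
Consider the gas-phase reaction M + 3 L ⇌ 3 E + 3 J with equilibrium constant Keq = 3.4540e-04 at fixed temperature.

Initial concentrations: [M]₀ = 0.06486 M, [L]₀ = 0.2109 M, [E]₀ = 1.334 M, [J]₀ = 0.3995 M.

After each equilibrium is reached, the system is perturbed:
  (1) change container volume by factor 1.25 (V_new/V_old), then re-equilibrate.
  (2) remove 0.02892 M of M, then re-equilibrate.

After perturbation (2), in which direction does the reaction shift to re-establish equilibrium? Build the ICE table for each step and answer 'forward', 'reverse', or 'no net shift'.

Q₀ = 248.8 vs Keq = 3.4540e-04 ⇒ Q>K, reverse
Step 1:
                    M           L           E           J
  init        0.06486      0.2109       1.334      0.3995
  Δ             0.125      0.3749     -0.3749     -0.3749
  eq           0.1898      0.5858      0.9591     0.02463
  solve Keq expr → x = -0.125; check Q = 3.4540e-04
Then change container volume by factor 1.25 (V_new/V_old).
Step 2:
                    M           L           E           J
  init         0.1519      0.4686      0.7673      0.0197
  Δ       -9.6207e-04   -0.002886    0.002886    0.002886
  eq           0.1509      0.4657      0.7702     0.02259
  solve Keq expr → x = 9.6207e-04; check Q = 3.4540e-04
Then remove 0.02892 M of M.
Step 3:
                    M           L           E           J
  init          0.122      0.4657      0.7702     0.02259
  Δ        4.7213e-04    0.001416   -0.001416   -0.001416
  eq           0.1224      0.4671      0.7688     0.02117
  solve Keq expr → x = -4.7213e-04; check Q = 3.4540e-04

Direction: reverse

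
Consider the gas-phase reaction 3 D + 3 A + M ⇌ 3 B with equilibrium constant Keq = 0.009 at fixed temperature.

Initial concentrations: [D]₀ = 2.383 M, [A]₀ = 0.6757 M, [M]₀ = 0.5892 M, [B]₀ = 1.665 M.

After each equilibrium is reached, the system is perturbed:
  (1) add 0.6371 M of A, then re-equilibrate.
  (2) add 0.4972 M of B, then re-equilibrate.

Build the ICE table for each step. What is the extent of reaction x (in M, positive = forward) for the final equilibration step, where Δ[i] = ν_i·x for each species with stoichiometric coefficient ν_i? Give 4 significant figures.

Q₀ = 1.876 vs Keq = 0.009 ⇒ Q>K, reverse
Step 1:
                  D         A         M         B
  I           2.383    0.6757    0.5892     1.665
  C          0.7692    0.7692    0.2564   -0.7692
  E           3.152     1.445    0.8456    0.8958
  solve Keq expr → x = -0.2564; check Q = 0.009
Then add 0.6371 M of A.
Step 2:
                  D         A         M         B
  I           3.152     2.082    0.8456    0.8958
  C         -0.1844   -0.1844  -0.06146    0.1844
  E           2.968     1.898    0.7841      1.08
  solve Keq expr → x = 0.06146; check Q = 0.009
Then add 0.4972 M of B.
Step 3:
                  D         A         M         B
  I           2.968     1.898    0.7841     1.577
  C          0.2305    0.2305   0.07685   -0.2305
  E           3.198     2.128     0.861     1.347
  solve Keq expr → x = -0.07685; check Q = 0.009

x = -0.07685 M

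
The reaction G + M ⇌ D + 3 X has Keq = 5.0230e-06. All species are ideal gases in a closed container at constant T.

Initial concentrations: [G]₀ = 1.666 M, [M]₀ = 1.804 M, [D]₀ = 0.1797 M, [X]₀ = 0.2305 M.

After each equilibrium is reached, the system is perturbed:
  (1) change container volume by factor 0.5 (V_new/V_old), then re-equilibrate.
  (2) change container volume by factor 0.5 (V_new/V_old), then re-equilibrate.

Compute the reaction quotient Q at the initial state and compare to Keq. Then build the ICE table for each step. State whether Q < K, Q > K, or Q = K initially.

Q₀ = 7.3223e-04; Q > K (proceeds reverse)

Q₀ = 7.3223e-04 vs Keq = 5.0230e-06 ⇒ Q>K, reverse
Step 1:
                    G           M           D           X
  init          1.666       1.804      0.1797      0.2305
  Δ           0.05975     0.05975    -0.05975     -0.1792
  eq            1.726       1.864        0.12     0.05126
  solve Keq expr → x = -0.05975; check Q = 5.0230e-06
Then change container volume by factor 0.5 (V_new/V_old).
Step 2:
                    G           M           D           X
  init          3.451       3.727      0.2399      0.1025
  Δ           0.01222     0.01222    -0.01222    -0.03665
  eq            3.464        3.74      0.2277     0.06587
  solve Keq expr → x = -0.01222; check Q = 5.0230e-06
Then change container volume by factor 0.5 (V_new/V_old).
Step 3:
                    G           M           D           X
  init          6.927       7.479      0.4554      0.1317
  Δ           0.01588     0.01588    -0.01588    -0.04764
  eq            6.943       7.495      0.4395      0.0841
  solve Keq expr → x = -0.01588; check Q = 5.0230e-06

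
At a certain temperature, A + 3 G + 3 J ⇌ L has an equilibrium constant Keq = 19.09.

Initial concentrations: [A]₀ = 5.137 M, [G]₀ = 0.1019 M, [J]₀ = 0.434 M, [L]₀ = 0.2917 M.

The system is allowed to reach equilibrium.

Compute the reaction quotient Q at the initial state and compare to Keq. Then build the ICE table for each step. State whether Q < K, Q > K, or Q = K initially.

Q₀ = 656.5 vs Keq = 19.09 ⇒ Q>K, reverse
Step 1:
                   A          G          J          L
  init         5.137     0.1019      0.434     0.2917
  Δ          0.04531     0.1359     0.1359   -0.04531
  eq           5.182     0.2378     0.5699     0.2464
  solve Keq expr → x = -0.04531; check Q = 19.09

Q₀ = 656.5; Q > K (proceeds reverse)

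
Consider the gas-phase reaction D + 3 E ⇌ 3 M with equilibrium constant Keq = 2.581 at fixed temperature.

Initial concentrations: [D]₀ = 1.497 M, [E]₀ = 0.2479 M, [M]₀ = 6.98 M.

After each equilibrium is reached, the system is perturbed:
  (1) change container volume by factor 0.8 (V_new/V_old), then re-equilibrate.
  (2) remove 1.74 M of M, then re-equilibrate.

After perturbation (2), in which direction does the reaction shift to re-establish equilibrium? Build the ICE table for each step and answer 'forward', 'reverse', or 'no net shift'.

Q₀ = 1.4911e+04 vs Keq = 2.581 ⇒ Q>K, reverse
Step 1:
                    D           E           M
  Initial       1.497      0.2479        6.98
  Change       0.7767        2.33       -2.33
  Equil         2.274       2.578        4.65
  solve Keq expr → x = -0.7767; check Q = 2.581
Then change container volume by factor 0.8 (V_new/V_old).
Step 2:
                    D           E           M
  Initial       2.842       3.222       5.812
  Change     -0.04707     -0.1412      0.1412
  Equil         2.795       3.081       5.954
  solve Keq expr → x = 0.04707; check Q = 2.581
Then remove 1.74 M of M.
Step 3:
                    D           E           M
  Initial       2.795       3.081       4.214
  Change      -0.1853     -0.5558      0.5558
  Equil          2.61       2.525       4.769
  solve Keq expr → x = 0.1853; check Q = 2.581

Direction: forward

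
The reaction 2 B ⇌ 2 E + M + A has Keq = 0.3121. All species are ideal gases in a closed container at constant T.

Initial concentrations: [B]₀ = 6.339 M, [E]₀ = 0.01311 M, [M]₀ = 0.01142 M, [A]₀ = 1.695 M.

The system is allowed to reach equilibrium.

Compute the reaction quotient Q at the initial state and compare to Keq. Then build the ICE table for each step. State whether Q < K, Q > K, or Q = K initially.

Q₀ = 8.2794e-08 vs Keq = 0.3121 ⇒ Q<K, forward
Step 1:
                  B         E         M         A
  I           6.339   0.01311   0.01142     1.695
  C          -1.718     1.718    0.8591    0.8591
  E           4.621     1.731    0.8705     2.554
  solve Keq expr → x = 0.8591; check Q = 0.3121

Q₀ = 8.2794e-08; Q < K (proceeds forward)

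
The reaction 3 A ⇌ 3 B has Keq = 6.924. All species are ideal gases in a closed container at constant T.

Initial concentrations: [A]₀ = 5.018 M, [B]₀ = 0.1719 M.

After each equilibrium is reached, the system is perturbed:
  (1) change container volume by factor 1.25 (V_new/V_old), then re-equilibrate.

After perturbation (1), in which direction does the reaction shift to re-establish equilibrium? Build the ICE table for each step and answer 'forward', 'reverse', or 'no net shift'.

Q₀ = 4.0201e-05 vs Keq = 6.924 ⇒ Q<K, forward
Step 1:
                  A         B
  I           5.018    0.1719
  C          -3.232     3.232
  E           1.786     3.404
  solve Keq expr → x = 1.077; check Q = 6.924
Then change container volume by factor 1.25 (V_new/V_old).
Step 2:
                  A         B
  I           1.429     2.723
  C               0         0
  E           1.429     2.723
  solve Keq expr → x = 0; check Q = 6.924

Direction: no net shift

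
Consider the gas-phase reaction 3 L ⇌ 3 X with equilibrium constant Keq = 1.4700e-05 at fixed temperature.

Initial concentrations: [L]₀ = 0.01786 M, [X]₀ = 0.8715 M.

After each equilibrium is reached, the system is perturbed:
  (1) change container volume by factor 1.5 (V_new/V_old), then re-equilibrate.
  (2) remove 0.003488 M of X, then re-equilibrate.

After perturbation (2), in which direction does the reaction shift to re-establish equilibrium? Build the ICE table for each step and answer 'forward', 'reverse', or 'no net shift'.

Q₀ = 1.1619e+05 vs Keq = 1.4700e-05 ⇒ Q>K, reverse
Step 1:
                  L         X
  init      0.01786    0.8715
  Δ          0.8502   -0.8502
  eq         0.8681   0.02127
  solve Keq expr → x = -0.2834; check Q = 1.4700e-05
Then change container volume by factor 1.5 (V_new/V_old).
Step 2:
                  L         X
  init       0.5787   0.01418
  Δ               0         0
  eq         0.5787   0.01418
  solve Keq expr → x = 0; check Q = 1.4700e-05
Then remove 0.003488 M of X.
Step 3:
                  L         X
  init       0.5787   0.01069
  Δ       -0.003405  0.003405
  eq         0.5753   0.01409
  solve Keq expr → x = 0.001135; check Q = 1.4700e-05

Direction: forward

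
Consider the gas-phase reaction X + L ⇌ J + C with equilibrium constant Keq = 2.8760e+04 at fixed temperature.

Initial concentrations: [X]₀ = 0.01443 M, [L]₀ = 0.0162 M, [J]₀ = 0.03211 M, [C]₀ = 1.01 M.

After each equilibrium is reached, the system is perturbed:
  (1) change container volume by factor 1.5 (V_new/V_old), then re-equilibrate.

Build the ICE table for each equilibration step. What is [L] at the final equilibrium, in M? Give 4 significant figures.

Q₀ = 138.7 vs Keq = 2.8760e+04 ⇒ Q<K, forward
Step 1:
                    X           L           J           C
  I           0.01443      0.0162     0.03211        1.01
  C          -0.01376    -0.01376     0.01376     0.01376
  E        6.6937e-04    0.002439     0.04587       1.024
  solve Keq expr → x = 0.01376; check Q = 2.8760e+04
Then change container volume by factor 1.5 (V_new/V_old).
Step 2:
                    X           L           J           C
  I        4.4625e-04    0.001626     0.03058      0.6825
  C                 0           0           0           0
  E        4.4625e-04    0.001626     0.03058      0.6825
  solve Keq expr → x = 0; check Q = 2.8760e+04

[L]_eq = 0.001626 M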